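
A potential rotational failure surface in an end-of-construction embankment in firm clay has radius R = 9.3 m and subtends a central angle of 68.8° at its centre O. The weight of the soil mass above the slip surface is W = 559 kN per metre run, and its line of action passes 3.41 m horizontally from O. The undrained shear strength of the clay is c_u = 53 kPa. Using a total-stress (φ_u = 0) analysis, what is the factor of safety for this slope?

FS = 2.89

Taking moments about the centre O, the resisting moment is provided by the undrained shear strength acting along the arc:
Arc length L_a = R·θ = 9.3·(68.8°·π/180) = 9.3·1.2008 = 11.17 m
M_R = c_u·L_a·R = 53·11.17·9.3 = 5504.4 kN·m/m
M_D = W·d = 559·3.41 = 1906.2 kN·m/m
FS = M_R / M_D = 5504.4 / 1906.2 = 2.888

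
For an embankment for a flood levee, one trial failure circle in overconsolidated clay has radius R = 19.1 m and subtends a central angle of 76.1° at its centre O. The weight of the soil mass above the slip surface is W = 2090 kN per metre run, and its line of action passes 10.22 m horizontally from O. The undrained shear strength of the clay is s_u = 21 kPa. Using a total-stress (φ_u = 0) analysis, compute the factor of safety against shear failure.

FS = 0.48

Taking moments about the centre O, the resisting moment is provided by the undrained shear strength acting along the arc:
Arc length L_a = R·θ = 19.1·(76.1°·π/180) = 19.1·1.3282 = 25.37 m
M_R = s_u·L_a·R = 21·25.37·19.1 = 10175.3 kN·m/m
M_D = W·d = 2090·10.22 = 21359.8 kN·m/m
FS = M_R / M_D = 10175.3 / 21359.8 = 0.476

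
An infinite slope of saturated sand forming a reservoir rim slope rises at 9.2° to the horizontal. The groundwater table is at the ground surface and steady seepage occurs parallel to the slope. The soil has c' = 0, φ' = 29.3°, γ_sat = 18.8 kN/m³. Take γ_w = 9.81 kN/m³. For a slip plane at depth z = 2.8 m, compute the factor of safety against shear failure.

With seepage parallel to the slope and the water table at the surface, the effective normal stress on the slip plane uses the buoyant unit weight γ' = γ_sat − γ_w while the driving shear stress uses γ_sat:
FS = [c' + γ' z cos²β tanφ'] / [γ_sat z sinβ cosβ]
(For c' = 0 this reduces to FS = (γ'/γ_sat)·tanφ'/tanβ.)
γ' = 18.8 − 9.81 = 8.99 kN/m³
Numerator = 0.0 + 8.99·2.8·cos²9.2°·tan29.3° = 0.0 + 8.99·2.8·0.9744·0.5612 = 13.765 kPa
Denominator = 18.8·2.8·sin9.2°·cos9.2° = 18.8·2.8·0.1599·0.9871 = 8.308 kPa
FS = 13.765 / 8.308 = 1.657

FS = 1.66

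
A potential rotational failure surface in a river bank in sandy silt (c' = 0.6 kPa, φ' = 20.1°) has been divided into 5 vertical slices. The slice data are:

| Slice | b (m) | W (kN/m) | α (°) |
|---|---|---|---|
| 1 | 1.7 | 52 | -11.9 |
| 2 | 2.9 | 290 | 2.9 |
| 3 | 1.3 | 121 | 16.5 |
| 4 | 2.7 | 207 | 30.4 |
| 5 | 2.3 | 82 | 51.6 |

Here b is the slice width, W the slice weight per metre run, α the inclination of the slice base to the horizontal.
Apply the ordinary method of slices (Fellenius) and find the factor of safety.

Ordinary method of slices: FS = Σ[c'·Δl_i + (W_i cosα_i)·tanφ'] / Σ W_i sinα_i, with Δl_i = b_i / cosα_i.
Slice 1: Δl = 1.7/cos(-11.9°) = 1.737 m; N'_1 = 52·cos(-11.9°) = 50.9; c'Δl = 1.04; W sinα = -10.7
Slice 2: Δl = 2.9/cos2.9° = 2.904 m; N'_2 = 290·cos2.9° = 289.6; c'Δl = 1.74; W sinα = 14.7
Slice 3: Δl = 1.3/cos16.5° = 1.356 m; N'_3 = 121·cos16.5° = 116.0; c'Δl = 0.81; W sinα = 34.4
Slice 4: Δl = 2.7/cos30.4° = 3.130 m; N'_4 = 207·cos30.4° = 178.5; c'Δl = 1.88; W sinα = 104.7
Slice 5: Δl = 2.3/cos51.6° = 3.703 m; N'_5 = 82·cos51.6° = 50.9; c'Δl = 2.22; W sinα = 64.3
Σc'Δl = 7.7 kN/m; ΣN' = 686.0 kN/m; ΣW sinα = 207.3 kN/m
Resisting = 7.7 + 686.0·tan20.1° = 7.7 + 251.0 = 258.7 kN/m
FS = 258.7 / 207.3 = 1.248

FS = 1.25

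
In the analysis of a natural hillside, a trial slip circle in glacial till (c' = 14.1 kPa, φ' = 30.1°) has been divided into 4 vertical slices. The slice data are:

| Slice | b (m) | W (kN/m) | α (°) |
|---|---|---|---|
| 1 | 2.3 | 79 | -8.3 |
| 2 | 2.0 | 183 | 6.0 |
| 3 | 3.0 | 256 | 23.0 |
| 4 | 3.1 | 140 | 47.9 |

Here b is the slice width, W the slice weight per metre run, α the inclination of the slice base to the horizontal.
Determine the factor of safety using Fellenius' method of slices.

Ordinary method of slices: FS = Σ[c'·Δl_i + (W_i cosα_i)·tanφ'] / Σ W_i sinα_i, with Δl_i = b_i / cosα_i.
Slice 1: Δl = 2.3/cos(-8.3°) = 2.324 m; N'_1 = 79·cos(-8.3°) = 78.2; c'Δl = 32.77; W sinα = -11.4
Slice 2: Δl = 2.0/cos6.0° = 2.011 m; N'_2 = 183·cos6.0° = 182.0; c'Δl = 28.36; W sinα = 19.1
Slice 3: Δl = 3.0/cos23.0° = 3.259 m; N'_3 = 256·cos23.0° = 235.6; c'Δl = 45.95; W sinα = 100.0
Slice 4: Δl = 3.1/cos47.9° = 4.624 m; N'_4 = 140·cos47.9° = 93.9; c'Δl = 65.20; W sinα = 103.9
Σc'Δl = 172.3 kN/m; ΣN' = 589.7 kN/m; ΣW sinα = 211.6 kN/m
Resisting = 172.3 + 589.7·tan30.1° = 172.3 + 341.8 = 514.1 kN/m
FS = 514.1 / 211.6 = 2.429

FS = 2.43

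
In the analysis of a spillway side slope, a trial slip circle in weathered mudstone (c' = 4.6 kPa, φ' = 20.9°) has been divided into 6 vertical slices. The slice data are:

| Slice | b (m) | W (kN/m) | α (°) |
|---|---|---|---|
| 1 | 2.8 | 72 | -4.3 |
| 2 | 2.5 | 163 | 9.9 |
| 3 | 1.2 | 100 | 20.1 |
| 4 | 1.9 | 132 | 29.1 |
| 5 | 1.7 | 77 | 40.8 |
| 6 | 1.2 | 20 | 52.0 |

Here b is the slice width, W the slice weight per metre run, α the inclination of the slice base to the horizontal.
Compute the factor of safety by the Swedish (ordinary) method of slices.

Ordinary method of slices: FS = Σ[c'·Δl_i + (W_i cosα_i)·tanφ'] / Σ W_i sinα_i, with Δl_i = b_i / cosα_i.
Slice 1: Δl = 2.8/cos(-4.3°) = 2.808 m; N'_1 = 72·cos(-4.3°) = 71.8; c'Δl = 12.92; W sinα = -5.4
Slice 2: Δl = 2.5/cos9.9° = 2.538 m; N'_2 = 163·cos9.9° = 160.6; c'Δl = 11.67; W sinα = 28.0
Slice 3: Δl = 1.2/cos20.1° = 1.278 m; N'_3 = 100·cos20.1° = 93.9; c'Δl = 5.88; W sinα = 34.4
Slice 4: Δl = 1.9/cos29.1° = 2.174 m; N'_4 = 132·cos29.1° = 115.3; c'Δl = 10.00; W sinα = 64.2
Slice 5: Δl = 1.7/cos40.8° = 2.246 m; N'_5 = 77·cos40.8° = 58.3; c'Δl = 10.33; W sinα = 50.3
Slice 6: Δl = 1.2/cos52.0° = 1.949 m; N'_6 = 20·cos52.0° = 12.3; c'Δl = 8.97; W sinα = 15.8
Σc'Δl = 59.8 kN/m; ΣN' = 512.2 kN/m; ΣW sinα = 187.3 kN/m
Resisting = 59.8 + 512.2·tan20.9° = 59.8 + 195.6 = 255.4 kN/m
FS = 255.4 / 187.3 = 1.364

FS = 1.36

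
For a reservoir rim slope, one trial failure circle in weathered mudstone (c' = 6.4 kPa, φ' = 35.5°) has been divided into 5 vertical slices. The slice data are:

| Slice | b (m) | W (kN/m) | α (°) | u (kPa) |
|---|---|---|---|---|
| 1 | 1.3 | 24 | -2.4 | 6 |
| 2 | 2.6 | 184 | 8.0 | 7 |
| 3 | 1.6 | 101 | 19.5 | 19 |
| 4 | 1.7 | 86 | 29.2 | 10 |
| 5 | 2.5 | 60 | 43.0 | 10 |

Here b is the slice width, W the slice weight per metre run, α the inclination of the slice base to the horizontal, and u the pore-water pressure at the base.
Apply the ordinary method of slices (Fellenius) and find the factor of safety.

Ordinary method of slices: FS = Σ[c'·Δl_i + (W_i cosα_i − u_i·Δl_i)·tanφ'] / Σ W_i sinα_i, with Δl_i = b_i / cosα_i.
Slice 1: Δl = 1.3/cos(-2.4°) = 1.301 m; N'_1 = 24·cos(-2.4°) − 6·1.301 = 16.2; c'Δl = 8.33; W sinα = -1.0
Slice 2: Δl = 2.6/cos8.0° = 2.626 m; N'_2 = 184·cos8.0° − 7·2.626 = 163.8; c'Δl = 16.80; W sinα = 25.6
Slice 3: Δl = 1.6/cos19.5° = 1.697 m; N'_3 = 101·cos19.5° − 19·1.697 = 63.0; c'Δl = 10.86; W sinα = 33.7
Slice 4: Δl = 1.7/cos29.2° = 1.947 m; N'_4 = 86·cos29.2° − 10·1.947 = 55.6; c'Δl = 12.46; W sinα = 42.0
Slice 5: Δl = 2.5/cos43.0° = 3.418 m; N'_5 = 60·cos43.0° − 10·3.418 = 9.7; c'Δl = 21.88; W sinα = 40.9
Σc'Δl = 70.3 kN/m; ΣN' = 308.3 kN/m; ΣW sinα = 141.2 kN/m
Resisting = 70.3 + 308.3·tan35.5° = 70.3 + 219.9 = 290.2 kN/m
FS = 290.2 / 141.2 = 2.055

FS = 2.06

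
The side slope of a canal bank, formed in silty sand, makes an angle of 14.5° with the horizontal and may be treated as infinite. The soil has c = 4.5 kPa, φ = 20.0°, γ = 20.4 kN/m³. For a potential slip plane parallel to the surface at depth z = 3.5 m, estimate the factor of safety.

For an infinite slope with a slip plane parallel to the surface (no pore pressure): FS = [c + γz cos²β tanφ] / [γz sinβ cosβ].
γz = 20.4·3.5 = 71.40 kN/m²
Numerator = 4.5 + 71.40·cos²14.5°·tan20.0° = 4.5 + 71.40·0.9373·0.3640 = 28.858 kPa
Denominator = 71.40·sin14.5°·cos14.5° = 71.40·0.2504·0.9681 = 17.308 kPa
FS = 28.858 / 17.308 = 1.667

FS = 1.67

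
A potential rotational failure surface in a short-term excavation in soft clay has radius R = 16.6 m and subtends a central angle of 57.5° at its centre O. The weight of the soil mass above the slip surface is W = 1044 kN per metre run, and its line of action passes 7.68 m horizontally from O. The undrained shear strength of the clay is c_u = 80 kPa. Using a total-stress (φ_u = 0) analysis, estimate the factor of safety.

FS = 2.76

Taking moments about the centre O, the resisting moment is provided by the undrained shear strength acting along the arc:
Arc length L_a = R·θ = 16.6·(57.5°·π/180) = 16.6·1.0036 = 16.66 m
M_R = c_u·L_a·R = 80·16.66·16.6 = 22123.4 kN·m/m
M_D = W·d = 1044·7.68 = 8017.9 kN·m/m
FS = M_R / M_D = 22123.4 / 8017.9 = 2.759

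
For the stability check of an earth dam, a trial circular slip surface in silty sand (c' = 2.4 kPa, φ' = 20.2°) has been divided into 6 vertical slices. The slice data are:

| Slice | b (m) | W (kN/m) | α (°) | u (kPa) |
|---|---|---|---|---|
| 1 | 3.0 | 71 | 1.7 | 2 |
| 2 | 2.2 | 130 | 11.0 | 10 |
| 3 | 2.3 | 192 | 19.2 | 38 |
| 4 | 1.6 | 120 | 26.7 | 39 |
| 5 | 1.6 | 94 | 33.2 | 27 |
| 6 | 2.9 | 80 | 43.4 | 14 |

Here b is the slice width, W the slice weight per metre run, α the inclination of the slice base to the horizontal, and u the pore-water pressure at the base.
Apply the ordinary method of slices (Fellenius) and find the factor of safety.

Ordinary method of slices: FS = Σ[c'·Δl_i + (W_i cosα_i − u_i·Δl_i)·tanφ'] / Σ W_i sinα_i, with Δl_i = b_i / cosα_i.
Slice 1: Δl = 3.0/cos1.7° = 3.001 m; N'_1 = 71·cos1.7° − 2·3.001 = 65.0; c'Δl = 7.20; W sinα = 2.1
Slice 2: Δl = 2.2/cos11.0° = 2.241 m; N'_2 = 130·cos11.0° − 10·2.241 = 105.2; c'Δl = 5.38; W sinα = 24.8
Slice 3: Δl = 2.3/cos19.2° = 2.435 m; N'_3 = 192·cos19.2° − 38·2.435 = 88.8; c'Δl = 5.85; W sinα = 63.1
Slice 4: Δl = 1.6/cos26.7° = 1.791 m; N'_4 = 120·cos26.7° − 39·1.791 = 37.4; c'Δl = 4.30; W sinα = 53.9
Slice 5: Δl = 1.6/cos33.2° = 1.912 m; N'_5 = 94·cos33.2° − 27·1.912 = 27.0; c'Δl = 4.59; W sinα = 51.5
Slice 6: Δl = 2.9/cos43.4° = 3.991 m; N'_6 = 80·cos43.4° − 14·3.991 = 2.2; c'Δl = 9.58; W sinα = 55.0
Σc'Δl = 36.9 kN/m; ΣN' = 325.6 kN/m; ΣW sinα = 250.4 kN/m
Resisting = 36.9 + 325.6·tan20.2° = 36.9 + 119.8 = 156.7 kN/m
FS = 156.7 / 250.4 = 0.626

FS = 0.63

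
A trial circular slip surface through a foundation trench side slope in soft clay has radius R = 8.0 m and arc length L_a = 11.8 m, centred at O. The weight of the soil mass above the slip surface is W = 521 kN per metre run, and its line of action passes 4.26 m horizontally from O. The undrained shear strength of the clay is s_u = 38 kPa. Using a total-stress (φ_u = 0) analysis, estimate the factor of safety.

FS = 1.62

Taking moments about the centre O, the resisting moment is provided by the undrained shear strength acting along the arc:
M_R = s_u·L_a·R = 38·11.80·8.0 = 3587.2 kN·m/m
M_D = W·d = 521·4.26 = 2219.5 kN·m/m
FS = M_R / M_D = 3587.2 / 2219.5 = 1.616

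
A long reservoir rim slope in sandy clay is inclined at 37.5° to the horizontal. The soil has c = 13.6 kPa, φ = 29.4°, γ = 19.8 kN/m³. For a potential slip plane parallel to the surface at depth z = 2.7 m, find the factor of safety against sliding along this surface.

FS = 1.26

For an infinite slope with a slip plane parallel to the surface (no pore pressure): FS = [c + γz cos²β tanφ] / [γz sinβ cosβ].
γz = 19.8·2.7 = 53.46 kN/m²
Numerator = 13.6 + 53.46·cos²37.5°·tan29.4° = 13.6 + 53.46·0.6294·0.5635 = 32.560 kPa
Denominator = 53.46·sin37.5°·cos37.5° = 53.46·0.6088·0.7934 = 25.819 kPa
FS = 32.560 / 25.819 = 1.261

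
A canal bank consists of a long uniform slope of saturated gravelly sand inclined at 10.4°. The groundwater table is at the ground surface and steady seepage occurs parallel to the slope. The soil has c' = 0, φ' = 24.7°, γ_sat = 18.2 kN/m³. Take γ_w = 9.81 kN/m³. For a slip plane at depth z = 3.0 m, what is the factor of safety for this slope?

FS = 1.16

With seepage parallel to the slope and the water table at the surface, the effective normal stress on the slip plane uses the buoyant unit weight γ' = γ_sat − γ_w while the driving shear stress uses γ_sat:
FS = [c' + γ' z cos²β tanφ'] / [γ_sat z sinβ cosβ]
(For c' = 0 this reduces to FS = (γ'/γ_sat)·tanφ'/tanβ.)
γ' = 18.2 − 9.81 = 8.39 kN/m³
Numerator = 0.0 + 8.39·3.0·cos²10.4°·tan24.7° = 0.0 + 8.39·3.0·0.9674·0.4599 = 11.200 kPa
Denominator = 18.2·3.0·sin10.4°·cos10.4° = 18.2·3.0·0.1805·0.9836 = 9.694 kPa
FS = 11.200 / 9.694 = 1.155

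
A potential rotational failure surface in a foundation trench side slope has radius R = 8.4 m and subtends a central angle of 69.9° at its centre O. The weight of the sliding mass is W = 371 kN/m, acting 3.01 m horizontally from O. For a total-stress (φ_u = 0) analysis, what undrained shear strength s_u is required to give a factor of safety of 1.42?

FS = s_u·L_a·R / (W·d), so s_u = FS·W·d / (L_a·R).
Arc length L_a = R·θ = 8.4·(69.9°·π/180) = 8.4·1.2200 = 10.25 m
s_u = 1.42·371·3.01 / (10.25·8.4) = 1585.7 / 86.08 = 18.42 kPa

s_u = 18.4 kPa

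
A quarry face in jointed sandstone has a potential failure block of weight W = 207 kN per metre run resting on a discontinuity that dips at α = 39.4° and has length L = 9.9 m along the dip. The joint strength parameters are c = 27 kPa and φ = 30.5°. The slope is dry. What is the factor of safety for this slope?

Resolving the block weight along and normal to the plane and applying the Mohr–Coulomb strength on the joint:
N' = W cosα = 207·cos39.4° = 160.0 kN/m
Driving force T = W sinα = 207·sin39.4° = 131.4 kN/m
Resisting force R = c·L + N'·tanφ = 27·9.9 + 160.0·tan30.5° = 267.3 + 94.2 = 361.5 kN/m
FS = R / T = 361.5 / 131.4 = 2.752

FS = 2.75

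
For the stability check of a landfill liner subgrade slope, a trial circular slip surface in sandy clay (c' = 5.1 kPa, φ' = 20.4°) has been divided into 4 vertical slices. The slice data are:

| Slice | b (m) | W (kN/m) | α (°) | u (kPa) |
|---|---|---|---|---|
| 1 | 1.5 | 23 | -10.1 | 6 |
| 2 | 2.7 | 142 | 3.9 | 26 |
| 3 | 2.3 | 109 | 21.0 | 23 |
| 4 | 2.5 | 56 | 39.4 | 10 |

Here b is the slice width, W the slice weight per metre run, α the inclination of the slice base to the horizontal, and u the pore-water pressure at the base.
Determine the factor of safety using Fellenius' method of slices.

Ordinary method of slices: FS = Σ[c'·Δl_i + (W_i cosα_i − u_i·Δl_i)·tanφ'] / Σ W_i sinα_i, with Δl_i = b_i / cosα_i.
Slice 1: Δl = 1.5/cos(-10.1°) = 1.524 m; N'_1 = 23·cos(-10.1°) − 6·1.524 = 13.5; c'Δl = 7.77; W sinα = -4.0
Slice 2: Δl = 2.7/cos3.9° = 2.706 m; N'_2 = 142·cos3.9° − 26·2.706 = 71.3; c'Δl = 13.80; W sinα = 9.7
Slice 3: Δl = 2.3/cos21.0° = 2.464 m; N'_3 = 109·cos21.0° − 23·2.464 = 45.1; c'Δl = 12.56; W sinα = 39.1
Slice 4: Δl = 2.5/cos39.4° = 3.235 m; N'_4 = 56·cos39.4° − 10·3.235 = 10.9; c'Δl = 16.50; W sinα = 35.5
Σc'Δl = 50.6 kN/m; ΣN' = 140.8 kN/m; ΣW sinα = 80.2 kN/m
Resisting = 50.6 + 140.8·tan20.4° = 50.6 + 52.4 = 103.0 kN/m
FS = 103.0 / 80.2 = 1.284

FS = 1.28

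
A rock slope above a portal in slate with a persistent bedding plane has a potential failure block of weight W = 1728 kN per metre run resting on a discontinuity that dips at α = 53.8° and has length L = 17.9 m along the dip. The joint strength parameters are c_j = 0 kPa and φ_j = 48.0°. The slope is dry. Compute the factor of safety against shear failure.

Resolving the block weight along and normal to the plane and applying the Mohr–Coulomb strength on the joint:
N' = W cosα = 1728·cos53.8° = 1020.6 kN/m
Driving force T = W sinα = 1728·sin53.8° = 1394.4 kN/m
Resisting force R = c_j·L + N'·tanφ_j = 0·17.9 + 1020.6·tan48.0° = 0.0 + 1133.5 = 1133.5 kN/m
FS = R / T = 1133.5 / 1394.4 = 0.813

FS = 0.81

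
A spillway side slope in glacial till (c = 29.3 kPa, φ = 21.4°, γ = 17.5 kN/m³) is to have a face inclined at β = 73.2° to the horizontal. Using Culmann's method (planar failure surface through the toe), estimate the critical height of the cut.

H_c = 15.64 m

Culmann's analysis gives the critical failure plane at α_cr = (β + φ)/2 = (73.2 + 21.4)/2 = 47.3°, and the critical height
H_c = (4c/γ) · sinβ cosφ / [1 − cos(β − φ)]
    = (4·29.3/17.5) · sin73.2°·cos21.4° / [1 − cos(51.8°)]
    = 6.697 · 0.9573·0.9311 / [1 − 0.6184]
    = 6.697 · 0.8913 / 0.3816
    = 15.64 m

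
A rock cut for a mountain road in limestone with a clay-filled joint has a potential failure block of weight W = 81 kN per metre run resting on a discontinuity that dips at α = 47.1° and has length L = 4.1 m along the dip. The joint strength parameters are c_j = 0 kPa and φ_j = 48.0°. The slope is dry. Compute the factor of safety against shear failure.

Resolving the block weight along and normal to the plane and applying the Mohr–Coulomb strength on the joint:
N' = W cosα = 81·cos47.1° = 55.1 kN/m
Driving force T = W sinα = 81·sin47.1° = 59.3 kN/m
Resisting force R = c_j·L + N'·tanφ_j = 0·4.1 + 55.1·tan48.0° = 0.0 + 61.2 = 61.2 kN/m
FS = R / T = 61.2 / 59.3 = 1.032

FS = 1.03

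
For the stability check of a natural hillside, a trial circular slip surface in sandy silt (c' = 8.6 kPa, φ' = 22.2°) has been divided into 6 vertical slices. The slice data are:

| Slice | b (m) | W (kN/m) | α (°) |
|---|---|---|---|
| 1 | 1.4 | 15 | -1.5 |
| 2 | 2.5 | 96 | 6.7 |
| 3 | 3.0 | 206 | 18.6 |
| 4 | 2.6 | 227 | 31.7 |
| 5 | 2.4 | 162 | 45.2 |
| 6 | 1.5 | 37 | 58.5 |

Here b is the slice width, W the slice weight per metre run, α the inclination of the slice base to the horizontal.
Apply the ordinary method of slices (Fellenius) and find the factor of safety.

Ordinary method of slices: FS = Σ[c'·Δl_i + (W_i cosα_i)·tanφ'] / Σ W_i sinα_i, with Δl_i = b_i / cosα_i.
Slice 1: Δl = 1.4/cos(-1.5°) = 1.400 m; N'_1 = 15·cos(-1.5°) = 15.0; c'Δl = 12.04; W sinα = -0.4
Slice 2: Δl = 2.5/cos6.7° = 2.517 m; N'_2 = 96·cos6.7° = 95.3; c'Δl = 21.65; W sinα = 11.2
Slice 3: Δl = 3.0/cos18.6° = 3.165 m; N'_3 = 206·cos18.6° = 195.2; c'Δl = 27.22; W sinα = 65.7
Slice 4: Δl = 2.6/cos31.7° = 3.056 m; N'_4 = 227·cos31.7° = 193.1; c'Δl = 26.28; W sinα = 119.3
Slice 5: Δl = 2.4/cos45.2° = 3.406 m; N'_5 = 162·cos45.2° = 114.2; c'Δl = 29.29; W sinα = 115.0
Slice 6: Δl = 1.5/cos58.5° = 2.871 m; N'_6 = 37·cos58.5° = 19.3; c'Δl = 24.69; W sinα = 31.5
Σc'Δl = 141.2 kN/m; ΣN' = 632.2 kN/m; ΣW sinα = 342.3 kN/m
Resisting = 141.2 + 632.2·tan22.2° = 141.2 + 258.0 = 399.2 kN/m
FS = 399.2 / 342.3 = 1.166

FS = 1.17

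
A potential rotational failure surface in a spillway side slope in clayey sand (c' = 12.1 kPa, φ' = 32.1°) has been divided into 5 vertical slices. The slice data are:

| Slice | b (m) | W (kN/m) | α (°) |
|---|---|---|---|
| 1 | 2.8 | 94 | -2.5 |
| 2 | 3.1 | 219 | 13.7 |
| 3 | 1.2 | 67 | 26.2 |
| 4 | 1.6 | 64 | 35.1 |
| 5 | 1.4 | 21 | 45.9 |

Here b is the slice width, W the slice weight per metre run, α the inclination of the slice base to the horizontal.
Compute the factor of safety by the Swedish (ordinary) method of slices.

FS = 3.16

Ordinary method of slices: FS = Σ[c'·Δl_i + (W_i cosα_i)·tanφ'] / Σ W_i sinα_i, with Δl_i = b_i / cosα_i.
Slice 1: Δl = 2.8/cos(-2.5°) = 2.803 m; N'_1 = 94·cos(-2.5°) = 93.9; c'Δl = 33.91; W sinα = -4.1
Slice 2: Δl = 3.1/cos13.7° = 3.191 m; N'_2 = 219·cos13.7° = 212.8; c'Δl = 38.61; W sinα = 51.9
Slice 3: Δl = 1.2/cos26.2° = 1.337 m; N'_3 = 67·cos26.2° = 60.1; c'Δl = 16.18; W sinα = 29.6
Slice 4: Δl = 1.6/cos35.1° = 1.956 m; N'_4 = 64·cos35.1° = 52.4; c'Δl = 23.66; W sinα = 36.8
Slice 5: Δl = 1.4/cos45.9° = 2.012 m; N'_5 = 21·cos45.9° = 14.6; c'Δl = 24.34; W sinα = 15.1
Σc'Δl = 136.7 kN/m; ΣN' = 433.8 kN/m; ΣW sinα = 129.2 kN/m
Resisting = 136.7 + 433.8·tan32.1° = 136.7 + 272.1 = 408.8 kN/m
FS = 408.8 / 129.2 = 3.163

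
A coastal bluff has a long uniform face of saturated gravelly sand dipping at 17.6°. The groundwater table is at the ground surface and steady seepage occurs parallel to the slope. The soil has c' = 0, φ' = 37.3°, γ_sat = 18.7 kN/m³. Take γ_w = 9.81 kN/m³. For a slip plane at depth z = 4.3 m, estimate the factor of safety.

FS = 1.14

With seepage parallel to the slope and the water table at the surface, the effective normal stress on the slip plane uses the buoyant unit weight γ' = γ_sat − γ_w while the driving shear stress uses γ_sat:
FS = [c' + γ' z cos²β tanφ'] / [γ_sat z sinβ cosβ]
(For c' = 0 this reduces to FS = (γ'/γ_sat)·tanφ'/tanβ.)
γ' = 18.7 − 9.81 = 8.89 kN/m³
Numerator = 0.0 + 8.89·4.3·cos²17.6°·tan37.3° = 0.0 + 8.89·4.3·0.9086·0.7618 = 26.459 kPa
Denominator = 18.7·4.3·sin17.6°·cos17.6° = 18.7·4.3·0.3024·0.9532 = 23.175 kPa
FS = 26.459 / 23.175 = 1.142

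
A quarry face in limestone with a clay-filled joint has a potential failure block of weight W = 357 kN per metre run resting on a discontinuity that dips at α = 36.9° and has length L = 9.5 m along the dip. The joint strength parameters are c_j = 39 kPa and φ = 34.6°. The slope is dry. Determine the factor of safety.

FS = 2.65

Resolving the block weight along and normal to the plane and applying the Mohr–Coulomb strength on the joint:
N' = W cosα = 357·cos36.9° = 285.5 kN/m
Driving force T = W sinα = 357·sin36.9° = 214.4 kN/m
Resisting force R = c_j·L + N'·tanφ = 39·9.5 + 285.5·tan34.6° = 370.5 + 196.9 = 567.4 kN/m
FS = R / T = 567.4 / 214.4 = 2.647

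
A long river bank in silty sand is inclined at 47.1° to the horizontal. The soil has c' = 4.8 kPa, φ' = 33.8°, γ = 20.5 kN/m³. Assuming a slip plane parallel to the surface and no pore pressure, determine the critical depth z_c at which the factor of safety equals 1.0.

Setting FS = 1.00 in FS = [c' + γz cos²β tanφ'] / [γz sinβ cosβ] and solving for z:
z = c' / [γ cosβ (FS·sinβ − cosβ·tanφ')]
  = 4.8 / [20.5·cos47.1°·(1.00·sin47.1° − cos47.1°·tan33.8°)]
  = 4.8 / [20.5·0.6807·(1.00·0.7325 − 0.6807·0.6694)]
  = 4.8 / 3.8632 = 1.242 m

z_c = 1.24 m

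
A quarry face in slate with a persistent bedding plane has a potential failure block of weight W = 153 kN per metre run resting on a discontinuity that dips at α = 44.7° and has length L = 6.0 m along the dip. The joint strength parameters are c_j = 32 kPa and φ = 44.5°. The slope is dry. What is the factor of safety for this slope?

FS = 2.78

Resolving the block weight along and normal to the plane and applying the Mohr–Coulomb strength on the joint:
N' = W cosα = 153·cos44.7° = 108.8 kN/m
Driving force T = W sinα = 153·sin44.7° = 107.6 kN/m
Resisting force R = c_j·L + N'·tanφ = 32·6.0 + 108.8·tan44.5° = 192.0 + 106.9 = 298.9 kN/m
FS = R / T = 298.9 / 107.6 = 2.777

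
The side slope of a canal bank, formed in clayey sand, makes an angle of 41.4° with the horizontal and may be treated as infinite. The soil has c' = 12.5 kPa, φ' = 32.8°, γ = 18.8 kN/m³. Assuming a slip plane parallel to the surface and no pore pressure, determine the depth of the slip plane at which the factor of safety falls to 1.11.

Setting FS = 1.11 in FS = [c' + γz cos²β tanφ'] / [γz sinβ cosβ] and solving for z:
z = c' / [γ cosβ (FS·sinβ − cosβ·tanφ')]
  = 12.5 / [18.8·cos41.4°·(1.11·sin41.4° − cos41.4°·tan32.8°)]
  = 12.5 / [18.8·0.7501·(1.11·0.6613 − 0.7501·0.6445)]
  = 12.5 / 3.5346 = 3.536 m

z = 3.54 m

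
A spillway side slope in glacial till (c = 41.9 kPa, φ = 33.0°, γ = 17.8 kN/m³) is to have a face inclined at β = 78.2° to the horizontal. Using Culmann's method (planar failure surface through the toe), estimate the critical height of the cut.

Culmann's analysis gives the critical failure plane at α_cr = (β + φ)/2 = (78.2 + 33.0)/2 = 55.6°, and the critical height
H_c = (4c/γ) · sinβ cosφ / [1 − cos(β − φ)]
    = (4·41.9/17.8) · sin78.2°·cos33.0° / [1 − cos(45.2°)]
    = 9.416 · 0.9789·0.8387 / [1 − 0.7046]
    = 9.416 · 0.8209 / 0.2954
    = 26.17 m

H_c = 26.17 m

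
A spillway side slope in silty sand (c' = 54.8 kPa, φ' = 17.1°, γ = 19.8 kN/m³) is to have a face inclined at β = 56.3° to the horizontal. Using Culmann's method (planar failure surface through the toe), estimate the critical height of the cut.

Culmann's analysis gives the critical failure plane at α_cr = (β + φ')/2 = (56.3 + 17.1)/2 = 36.7°, and the critical height
H_c = (4c'/γ) · sinβ cosφ' / [1 − cos(β − φ')]
    = (4·54.8/19.8) · sin56.3°·cos17.1° / [1 − cos(39.2°)]
    = 11.071 · 0.8320·0.9558 / [1 − 0.7749]
    = 11.071 · 0.7952 / 0.2251
    = 39.12 m

H_c = 39.12 m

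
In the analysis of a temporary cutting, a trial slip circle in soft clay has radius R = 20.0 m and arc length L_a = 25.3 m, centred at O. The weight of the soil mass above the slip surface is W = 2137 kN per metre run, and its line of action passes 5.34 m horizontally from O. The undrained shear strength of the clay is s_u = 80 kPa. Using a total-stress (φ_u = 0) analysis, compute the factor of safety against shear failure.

Taking moments about the centre O, the resisting moment is provided by the undrained shear strength acting along the arc:
M_R = s_u·L_a·R = 80·25.30·20.0 = 40480.0 kN·m/m
M_D = W·d = 2137·5.34 = 11411.6 kN·m/m
FS = M_R / M_D = 40480.0 / 11411.6 = 3.547

FS = 3.55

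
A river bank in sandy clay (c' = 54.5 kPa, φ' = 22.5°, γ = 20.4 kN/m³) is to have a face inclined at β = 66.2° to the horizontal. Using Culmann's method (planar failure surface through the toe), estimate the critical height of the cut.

Culmann's analysis gives the critical failure plane at α_cr = (β + φ')/2 = (66.2 + 22.5)/2 = 44.4°, and the critical height
H_c = (4c'/γ) · sinβ cosφ' / [1 − cos(β − φ')]
    = (4·54.5/20.4) · sin66.2°·cos22.5° / [1 − cos(43.7°)]
    = 10.686 · 0.9150·0.9239 / [1 − 0.7230]
    = 10.686 · 0.8453 / 0.2770
    = 32.61 m

H_c = 32.61 m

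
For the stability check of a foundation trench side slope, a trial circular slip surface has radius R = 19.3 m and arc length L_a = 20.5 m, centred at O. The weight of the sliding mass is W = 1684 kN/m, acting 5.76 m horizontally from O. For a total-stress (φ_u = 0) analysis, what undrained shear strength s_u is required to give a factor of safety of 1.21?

FS = s_u·L_a·R / (W·d), so s_u = FS·W·d / (L_a·R).
s_u = 1.21·1684·5.76 / (20.50·19.3) = 11736.8 / 395.65 = 29.66 kPa

s_u = 29.7 kPa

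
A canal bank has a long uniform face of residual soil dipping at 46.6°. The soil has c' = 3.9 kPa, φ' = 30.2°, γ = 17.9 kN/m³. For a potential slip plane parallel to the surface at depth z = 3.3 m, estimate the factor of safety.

For an infinite slope with a slip plane parallel to the surface (no pore pressure): FS = [c' + γz cos²β tanφ'] / [γz sinβ cosβ].
γz = 17.9·3.3 = 59.07 kN/m²
Numerator = 3.9 + 59.07·cos²46.6°·tan30.2° = 3.9 + 59.07·0.4721·0.5820 = 20.130 kPa
Denominator = 59.07·sin46.6°·cos46.6° = 59.07·0.7266·0.6871 = 29.489 kPa
FS = 20.130 / 29.489 = 0.683

FS = 0.68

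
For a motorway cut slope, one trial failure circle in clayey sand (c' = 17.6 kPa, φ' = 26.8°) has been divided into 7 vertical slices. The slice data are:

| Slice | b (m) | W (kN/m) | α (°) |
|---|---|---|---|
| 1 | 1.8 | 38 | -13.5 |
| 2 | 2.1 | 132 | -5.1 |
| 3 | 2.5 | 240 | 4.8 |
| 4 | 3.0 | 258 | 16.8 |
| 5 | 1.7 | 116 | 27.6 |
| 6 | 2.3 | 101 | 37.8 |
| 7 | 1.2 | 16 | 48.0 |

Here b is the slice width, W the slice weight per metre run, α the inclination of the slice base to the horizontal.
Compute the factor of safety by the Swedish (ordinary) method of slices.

Ordinary method of slices: FS = Σ[c'·Δl_i + (W_i cosα_i)·tanφ'] / Σ W_i sinα_i, with Δl_i = b_i / cosα_i.
Slice 1: Δl = 1.8/cos(-13.5°) = 1.851 m; N'_1 = 38·cos(-13.5°) = 37.0; c'Δl = 32.58; W sinα = -8.9
Slice 2: Δl = 2.1/cos(-5.1°) = 2.108 m; N'_2 = 132·cos(-5.1°) = 131.5; c'Δl = 37.11; W sinα = -11.7
Slice 3: Δl = 2.5/cos4.8° = 2.509 m; N'_3 = 240·cos4.8° = 239.2; c'Δl = 44.15; W sinα = 20.1
Slice 4: Δl = 3.0/cos16.8° = 3.134 m; N'_4 = 258·cos16.8° = 247.0; c'Δl = 55.15; W sinα = 74.6
Slice 5: Δl = 1.7/cos27.6° = 1.918 m; N'_5 = 116·cos27.6° = 102.8; c'Δl = 33.76; W sinα = 53.7
Slice 6: Δl = 2.3/cos37.8° = 2.911 m; N'_6 = 101·cos37.8° = 79.8; c'Δl = 51.23; W sinα = 61.9
Slice 7: Δl = 1.2/cos48.0° = 1.793 m; N'_7 = 16·cos48.0° = 10.7; c'Δl = 31.56; W sinα = 11.9
Σc'Δl = 285.6 kN/m; ΣN' = 847.9 kN/m; ΣW sinα = 201.6 kN/m
Resisting = 285.6 + 847.9·tan26.8° = 285.6 + 428.3 = 713.8 kN/m
FS = 713.8 / 201.6 = 3.541

FS = 3.54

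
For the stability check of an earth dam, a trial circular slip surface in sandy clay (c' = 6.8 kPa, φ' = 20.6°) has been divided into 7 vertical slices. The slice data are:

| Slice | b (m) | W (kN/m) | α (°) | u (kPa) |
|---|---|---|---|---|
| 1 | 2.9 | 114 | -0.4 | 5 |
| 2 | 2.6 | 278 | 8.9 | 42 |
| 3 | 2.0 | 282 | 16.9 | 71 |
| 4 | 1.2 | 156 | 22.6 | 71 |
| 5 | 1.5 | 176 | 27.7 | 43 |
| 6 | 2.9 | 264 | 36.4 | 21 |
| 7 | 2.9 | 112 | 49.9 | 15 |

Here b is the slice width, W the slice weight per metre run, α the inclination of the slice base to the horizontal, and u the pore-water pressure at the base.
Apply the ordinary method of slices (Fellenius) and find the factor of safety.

Ordinary method of slices: FS = Σ[c'·Δl_i + (W_i cosα_i − u_i·Δl_i)·tanφ'] / Σ W_i sinα_i, with Δl_i = b_i / cosα_i.
Slice 1: Δl = 2.9/cos(-0.4°) = 2.900 m; N'_1 = 114·cos(-0.4°) − 5·2.900 = 99.5; c'Δl = 19.72; W sinα = -0.8
Slice 2: Δl = 2.6/cos8.9° = 2.632 m; N'_2 = 278·cos8.9° − 42·2.632 = 164.1; c'Δl = 17.90; W sinα = 43.0
Slice 3: Δl = 2.0/cos16.9° = 2.090 m; N'_3 = 282·cos16.9° − 71·2.090 = 121.4; c'Δl = 14.21; W sinα = 82.0
Slice 4: Δl = 1.2/cos22.6° = 1.300 m; N'_4 = 156·cos22.6° − 71·1.300 = 51.7; c'Δl = 8.84; W sinα = 60.0
Slice 5: Δl = 1.5/cos27.7° = 1.694 m; N'_5 = 176·cos27.7° − 43·1.694 = 83.0; c'Δl = 11.52; W sinα = 81.8
Slice 6: Δl = 2.9/cos36.4° = 3.603 m; N'_6 = 264·cos36.4° − 21·3.603 = 136.8; c'Δl = 24.50; W sinα = 156.7
Slice 7: Δl = 2.9/cos49.9° = 4.502 m; N'_7 = 112·cos49.9° − 15·4.502 = 4.6; c'Δl = 30.62; W sinα = 85.7
Σc'Δl = 127.3 kN/m; ΣN' = 661.2 kN/m; ΣW sinα = 508.3 kN/m
Resisting = 127.3 + 661.2·tan20.6° = 127.3 + 248.5 = 375.8 kN/m
FS = 375.8 / 508.3 = 0.739

FS = 0.74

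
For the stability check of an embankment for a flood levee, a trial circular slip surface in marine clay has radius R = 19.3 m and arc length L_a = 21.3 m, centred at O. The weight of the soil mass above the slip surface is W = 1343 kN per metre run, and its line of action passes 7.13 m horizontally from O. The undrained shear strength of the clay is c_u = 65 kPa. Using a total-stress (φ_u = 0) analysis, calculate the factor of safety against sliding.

FS = 2.79

Taking moments about the centre O, the resisting moment is provided by the undrained shear strength acting along the arc:
M_R = c_u·L_a·R = 65·21.30·19.3 = 26720.9 kN·m/m
M_D = W·d = 1343·7.13 = 9575.6 kN·m/m
FS = M_R / M_D = 26720.9 / 9575.6 = 2.791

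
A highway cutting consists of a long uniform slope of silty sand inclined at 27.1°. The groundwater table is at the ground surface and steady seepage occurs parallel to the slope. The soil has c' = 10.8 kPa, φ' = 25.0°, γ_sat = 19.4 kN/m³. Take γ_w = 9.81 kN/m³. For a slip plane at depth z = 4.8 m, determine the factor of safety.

FS = 0.74

With seepage parallel to the slope and the water table at the surface, the effective normal stress on the slip plane uses the buoyant unit weight γ' = γ_sat − γ_w while the driving shear stress uses γ_sat:
FS = [c' + γ' z cos²β tanφ'] / [γ_sat z sinβ cosβ]
γ' = 19.4 − 9.81 = 9.59 kN/m³
Numerator = 10.8 + 9.59·4.8·cos²27.1°·tan25.0° = 10.8 + 9.59·4.8·0.7925·0.4663 = 27.811 kPa
Denominator = 19.4·4.8·sin27.1°·cos27.1° = 19.4·4.8·0.4555·0.8902 = 37.763 kPa
FS = 27.811 / 37.763 = 0.736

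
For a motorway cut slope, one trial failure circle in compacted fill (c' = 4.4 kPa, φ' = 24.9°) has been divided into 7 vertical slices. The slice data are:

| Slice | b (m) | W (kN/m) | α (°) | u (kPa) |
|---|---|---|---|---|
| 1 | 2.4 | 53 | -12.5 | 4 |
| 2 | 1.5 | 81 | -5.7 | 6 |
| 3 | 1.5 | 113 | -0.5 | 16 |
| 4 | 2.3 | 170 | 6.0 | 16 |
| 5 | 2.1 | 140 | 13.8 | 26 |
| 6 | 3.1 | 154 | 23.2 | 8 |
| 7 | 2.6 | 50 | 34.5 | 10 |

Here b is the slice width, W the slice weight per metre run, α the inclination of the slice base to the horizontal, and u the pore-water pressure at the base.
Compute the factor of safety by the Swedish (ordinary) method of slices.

FS = 2.69

Ordinary method of slices: FS = Σ[c'·Δl_i + (W_i cosα_i − u_i·Δl_i)·tanφ'] / Σ W_i sinα_i, with Δl_i = b_i / cosα_i.
Slice 1: Δl = 2.4/cos(-12.5°) = 2.458 m; N'_1 = 53·cos(-12.5°) − 4·2.458 = 41.9; c'Δl = 10.82; W sinα = -11.5
Slice 2: Δl = 1.5/cos(-5.7°) = 1.507 m; N'_2 = 81·cos(-5.7°) − 6·1.507 = 71.6; c'Δl = 6.63; W sinα = -8.0
Slice 3: Δl = 1.5/cos(-0.5°) = 1.500 m; N'_3 = 113·cos(-0.5°) − 16·1.500 = 89.0; c'Δl = 6.60; W sinα = -1.0
Slice 4: Δl = 2.3/cos6.0° = 2.313 m; N'_4 = 170·cos6.0° − 16·2.313 = 132.1; c'Δl = 10.18; W sinα = 17.8
Slice 5: Δl = 2.1/cos13.8° = 2.162 m; N'_5 = 140·cos13.8° − 26·2.162 = 79.7; c'Δl = 9.51; W sinα = 33.4
Slice 6: Δl = 3.1/cos23.2° = 3.373 m; N'_6 = 154·cos23.2° − 8·3.373 = 114.6; c'Δl = 14.84; W sinα = 60.7
Slice 7: Δl = 2.6/cos34.5° = 3.155 m; N'_7 = 50·cos34.5° − 10·3.155 = 9.7; c'Δl = 13.88; W sinα = 28.3
Σc'Δl = 72.5 kN/m; ΣN' = 538.5 kN/m; ΣW sinα = 119.6 kN/m
Resisting = 72.5 + 538.5·tan24.9° = 72.5 + 250.0 = 322.4 kN/m
FS = 322.4 / 119.6 = 2.695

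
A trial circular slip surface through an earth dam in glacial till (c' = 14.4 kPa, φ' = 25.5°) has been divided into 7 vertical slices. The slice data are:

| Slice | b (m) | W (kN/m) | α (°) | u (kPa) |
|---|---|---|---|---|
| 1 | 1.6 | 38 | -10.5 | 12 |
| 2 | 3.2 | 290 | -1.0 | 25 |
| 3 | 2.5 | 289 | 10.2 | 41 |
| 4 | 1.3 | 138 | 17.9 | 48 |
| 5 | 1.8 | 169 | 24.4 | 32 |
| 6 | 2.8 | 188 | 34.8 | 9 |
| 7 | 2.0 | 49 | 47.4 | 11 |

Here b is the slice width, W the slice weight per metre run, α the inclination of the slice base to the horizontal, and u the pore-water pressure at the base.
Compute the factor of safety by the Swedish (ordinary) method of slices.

Ordinary method of slices: FS = Σ[c'·Δl_i + (W_i cosα_i − u_i·Δl_i)·tanφ'] / Σ W_i sinα_i, with Δl_i = b_i / cosα_i.
Slice 1: Δl = 1.6/cos(-10.5°) = 1.627 m; N'_1 = 38·cos(-10.5°) − 12·1.627 = 17.8; c'Δl = 23.43; W sinα = -6.9
Slice 2: Δl = 3.2/cos(-1.0°) = 3.200 m; N'_2 = 290·cos(-1.0°) − 25·3.200 = 209.9; c'Δl = 46.09; W sinα = -5.1
Slice 3: Δl = 2.5/cos10.2° = 2.540 m; N'_3 = 289·cos10.2° − 41·2.540 = 180.3; c'Δl = 36.58; W sinα = 51.2
Slice 4: Δl = 1.3/cos17.9° = 1.366 m; N'_4 = 138·cos17.9° − 48·1.366 = 65.7; c'Δl = 19.67; W sinα = 42.4
Slice 5: Δl = 1.8/cos24.4° = 1.977 m; N'_5 = 169·cos24.4° − 32·1.977 = 90.7; c'Δl = 28.46; W sinα = 69.8
Slice 6: Δl = 2.8/cos34.8° = 3.410 m; N'_6 = 188·cos34.8° − 9·3.410 = 123.7; c'Δl = 49.10; W sinα = 107.3
Slice 7: Δl = 2.0/cos47.4° = 2.955 m; N'_7 = 49·cos47.4° − 11·2.955 = 0.7; c'Δl = 42.55; W sinα = 36.1
Σc'Δl = 245.9 kN/m; ΣN' = 688.8 kN/m; ΣW sinα = 294.8 kN/m
Resisting = 245.9 + 688.8·tan25.5° = 245.9 + 328.6 = 574.4 kN/m
FS = 574.4 / 294.8 = 1.949

FS = 1.95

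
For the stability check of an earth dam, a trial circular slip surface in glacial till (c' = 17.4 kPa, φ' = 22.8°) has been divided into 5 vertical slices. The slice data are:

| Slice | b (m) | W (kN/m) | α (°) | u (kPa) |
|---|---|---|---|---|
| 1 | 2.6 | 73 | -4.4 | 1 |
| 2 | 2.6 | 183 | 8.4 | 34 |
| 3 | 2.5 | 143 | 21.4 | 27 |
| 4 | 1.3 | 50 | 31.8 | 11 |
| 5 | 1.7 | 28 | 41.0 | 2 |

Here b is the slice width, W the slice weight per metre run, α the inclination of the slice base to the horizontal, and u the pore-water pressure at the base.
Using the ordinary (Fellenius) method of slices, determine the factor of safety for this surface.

Ordinary method of slices: FS = Σ[c'·Δl_i + (W_i cosα_i − u_i·Δl_i)·tanφ'] / Σ W_i sinα_i, with Δl_i = b_i / cosα_i.
Slice 1: Δl = 2.6/cos(-4.4°) = 2.608 m; N'_1 = 73·cos(-4.4°) − 1·2.608 = 70.2; c'Δl = 45.37; W sinα = -5.6
Slice 2: Δl = 2.6/cos8.4° = 2.628 m; N'_2 = 183·cos8.4° − 34·2.628 = 91.7; c'Δl = 45.73; W sinα = 26.7
Slice 3: Δl = 2.5/cos21.4° = 2.685 m; N'_3 = 143·cos21.4° − 27·2.685 = 60.6; c'Δl = 46.72; W sinα = 52.2
Slice 4: Δl = 1.3/cos31.8° = 1.530 m; N'_4 = 50·cos31.8° − 11·1.530 = 25.7; c'Δl = 26.62; W sinα = 26.3
Slice 5: Δl = 1.7/cos41.0° = 2.253 m; N'_5 = 28·cos41.0° − 2·2.253 = 16.6; c'Δl = 39.19; W sinα = 18.4
Σc'Δl = 203.6 kN/m; ΣN' = 264.8 kN/m; ΣW sinα = 118.0 kN/m
Resisting = 203.6 + 264.8·tan22.8° = 203.6 + 111.3 = 314.9 kN/m
FS = 314.9 / 118.0 = 2.668

FS = 2.67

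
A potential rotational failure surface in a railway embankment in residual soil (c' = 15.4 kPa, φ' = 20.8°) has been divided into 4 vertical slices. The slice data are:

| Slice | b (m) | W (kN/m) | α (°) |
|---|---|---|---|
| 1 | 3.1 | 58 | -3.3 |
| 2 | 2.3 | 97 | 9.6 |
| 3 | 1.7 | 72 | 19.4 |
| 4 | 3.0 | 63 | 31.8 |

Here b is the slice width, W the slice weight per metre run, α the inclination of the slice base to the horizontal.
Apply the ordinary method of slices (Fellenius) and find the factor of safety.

Ordinary method of slices: FS = Σ[c'·Δl_i + (W_i cosα_i)·tanφ'] / Σ W_i sinα_i, with Δl_i = b_i / cosα_i.
Slice 1: Δl = 3.1/cos(-3.3°) = 3.105 m; N'_1 = 58·cos(-3.3°) = 57.9; c'Δl = 47.82; W sinα = -3.3
Slice 2: Δl = 2.3/cos9.6° = 2.333 m; N'_2 = 97·cos9.6° = 95.6; c'Δl = 35.92; W sinα = 16.2
Slice 3: Δl = 1.7/cos19.4° = 1.802 m; N'_3 = 72·cos19.4° = 67.9; c'Δl = 27.76; W sinα = 23.9
Slice 4: Δl = 3.0/cos31.8° = 3.530 m; N'_4 = 63·cos31.8° = 53.5; c'Δl = 54.36; W sinα = 33.2
Σc'Δl = 165.9 kN/m; ΣN' = 275.0 kN/m; ΣW sinα = 70.0 kN/m
Resisting = 165.9 + 275.0·tan20.8° = 165.9 + 104.5 = 270.3 kN/m
FS = 270.3 / 70.0 = 3.864

FS = 3.86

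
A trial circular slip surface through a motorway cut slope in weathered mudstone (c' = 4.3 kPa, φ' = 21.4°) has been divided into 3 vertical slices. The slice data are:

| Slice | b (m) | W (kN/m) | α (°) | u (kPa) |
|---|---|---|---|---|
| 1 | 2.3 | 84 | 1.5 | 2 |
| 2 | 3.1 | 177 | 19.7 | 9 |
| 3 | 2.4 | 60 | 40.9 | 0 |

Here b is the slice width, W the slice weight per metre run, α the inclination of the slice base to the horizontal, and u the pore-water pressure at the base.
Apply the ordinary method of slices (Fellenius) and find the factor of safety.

Ordinary method of slices: FS = Σ[c'·Δl_i + (W_i cosα_i − u_i·Δl_i)·tanφ'] / Σ W_i sinα_i, with Δl_i = b_i / cosα_i.
Slice 1: Δl = 2.3/cos1.5° = 2.301 m; N'_1 = 84·cos1.5° − 2·2.301 = 79.4; c'Δl = 9.89; W sinα = 2.2
Slice 2: Δl = 3.1/cos19.7° = 3.293 m; N'_2 = 177·cos19.7° − 9·3.293 = 137.0; c'Δl = 14.16; W sinα = 59.7
Slice 3: Δl = 2.4/cos40.9° = 3.175 m; N'_3 = 60·cos40.9° − 0·3.175 = 45.4; c'Δl = 13.65; W sinα = 39.3
Σc'Δl = 37.7 kN/m; ΣN' = 261.7 kN/m; ΣW sinα = 101.1 kN/m
Resisting = 37.7 + 261.7·tan21.4° = 37.7 + 102.6 = 140.3 kN/m
FS = 140.3 / 101.1 = 1.387

FS = 1.39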